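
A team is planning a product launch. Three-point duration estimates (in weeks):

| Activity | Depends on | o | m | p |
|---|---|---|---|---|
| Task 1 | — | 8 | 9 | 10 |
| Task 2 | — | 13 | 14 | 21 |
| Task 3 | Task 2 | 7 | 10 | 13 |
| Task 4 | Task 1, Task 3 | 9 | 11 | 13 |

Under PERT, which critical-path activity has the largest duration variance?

te_Task 1 = (8 + 4·9 + 10)/6 = 54/6 = 9; σ²_Task 1 = ((10−8)/6)² = 0.111
te_Task 2 = (13 + 4·14 + 21)/6 = 90/6 = 15; σ²_Task 2 = ((21−13)/6)² = 1.778
te_Task 3 = (7 + 4·10 + 13)/6 = 60/6 = 10; σ²_Task 3 = ((13−7)/6)² = 1.000
te_Task 4 = (9 + 4·11 + 13)/6 = 66/6 = 11; σ²_Task 4 = ((13−9)/6)² = 0.444

Forward pass:
ES_Task 1 = 0; EF_Task 1 = 9
ES_Task 2 = 0; EF_Task 2 = 15
ES_Task 3 = 15; EF_Task 3 = 15+10 = 25
ES_Task 4 = max(EF_Task 1=9, EF_Task 3=25) = 25; EF_Task 4 = 25+11 = 36
Expected project duration μ = 36 weeks. Critical path: Task 2 → Task 3 → Task 4.

Variances on critical path: σ²_Task 2=1.778, σ²_Task 3=1.000, σ²_Task 4=0.444.
Largest is σ²_Task 2 = 1.778.

Task 2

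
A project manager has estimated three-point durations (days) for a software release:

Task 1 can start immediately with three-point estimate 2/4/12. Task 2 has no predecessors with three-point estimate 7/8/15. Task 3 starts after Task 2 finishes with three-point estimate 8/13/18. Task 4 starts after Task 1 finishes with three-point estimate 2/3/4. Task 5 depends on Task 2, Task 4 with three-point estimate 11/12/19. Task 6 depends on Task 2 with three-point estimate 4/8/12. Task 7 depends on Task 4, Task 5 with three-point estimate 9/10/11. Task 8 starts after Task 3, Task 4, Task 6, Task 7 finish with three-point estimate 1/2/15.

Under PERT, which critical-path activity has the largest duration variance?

Task 8

te_Task 1 = (2 + 4·4 + 12)/6 = 30/6 = 5; σ²_Task 1 = ((12−2)/6)² = 2.778
te_Task 2 = (7 + 4·8 + 15)/6 = 54/6 = 9; σ²_Task 2 = ((15−7)/6)² = 1.778
te_Task 3 = (8 + 4·13 + 18)/6 = 78/6 = 13; σ²_Task 3 = ((18−8)/6)² = 2.778
te_Task 4 = (2 + 4·3 + 4)/6 = 18/6 = 3; σ²_Task 4 = ((4−2)/6)² = 0.111
te_Task 5 = (11 + 4·12 + 19)/6 = 78/6 = 13; σ²_Task 5 = ((19−11)/6)² = 1.778
te_Task 6 = (4 + 4·8 + 12)/6 = 48/6 = 8; σ²_Task 6 = ((12−4)/6)² = 1.778
te_Task 7 = (9 + 4·10 + 11)/6 = 60/6 = 10; σ²_Task 7 = ((11−9)/6)² = 0.111
te_Task 8 = (1 + 4·2 + 15)/6 = 24/6 = 4; σ²_Task 8 = ((15−1)/6)² = 5.444

Forward pass:
ES_Task 1 = 0; EF_Task 1 = 5
ES_Task 2 = 0; EF_Task 2 = 9
ES_Task 3 = 9; EF_Task 3 = 9+13 = 22
ES_Task 4 = 5; EF_Task 4 = 5+3 = 8
ES_Task 5 = max(EF_Task 2=9, EF_Task 4=8) = 9; EF_Task 5 = 9+13 = 22
ES_Task 6 = 9; EF_Task 6 = 9+8 = 17
ES_Task 7 = max(EF_Task 4=8, EF_Task 5=22) = 22; EF_Task 7 = 22+10 = 32
ES_Task 8 = max(EF_Task 3=22, EF_Task 4=8, EF_Task 6=17, EF_Task 7=32) = 32; EF_Task 8 = 32+4 = 36
Expected project duration μ = 36 days. Critical path: Task 2 → Task 5 → Task 7 → Task 8.

Variances on critical path: σ²_Task 2=1.778, σ²_Task 5=1.778, σ²_Task 7=0.111, σ²_Task 8=5.444.
Largest is σ²_Task 8 = 5.444.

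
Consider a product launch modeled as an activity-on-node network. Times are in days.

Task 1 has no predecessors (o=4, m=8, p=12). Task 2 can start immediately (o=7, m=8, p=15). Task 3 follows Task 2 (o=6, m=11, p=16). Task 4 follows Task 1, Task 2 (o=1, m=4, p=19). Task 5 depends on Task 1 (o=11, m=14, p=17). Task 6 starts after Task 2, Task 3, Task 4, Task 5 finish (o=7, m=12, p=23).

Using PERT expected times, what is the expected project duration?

35 days

te_Task 1 = (4 + 4·8 + 12)/6 = 48/6 = 8
te_Task 2 = (7 + 4·8 + 15)/6 = 54/6 = 9
te_Task 3 = (6 + 4·11 + 16)/6 = 66/6 = 11
te_Task 4 = (1 + 4·4 + 19)/6 = 36/6 = 6
te_Task 5 = (11 + 4·14 + 17)/6 = 84/6 = 14
te_Task 6 = (7 + 4·12 + 23)/6 = 78/6 = 13

Forward pass:
ES_Task 1 = 0; EF_Task 1 = 8
ES_Task 2 = 0; EF_Task 2 = 9
ES_Task 3 = 9; EF_Task 3 = 9+11 = 20
ES_Task 4 = max(EF_Task 1=8, EF_Task 2=9) = 9; EF_Task 4 = 9+6 = 15
ES_Task 5 = 8; EF_Task 5 = 8+14 = 22
ES_Task 6 = max(EF_Task 2=9, EF_Task 3=20, EF_Task 4=15, EF_Task 5=22) = 22; EF_Task 6 = 22+13 = 35
Expected project duration μ = 35 days. Critical path: Task 1 → Task 5 → Task 6.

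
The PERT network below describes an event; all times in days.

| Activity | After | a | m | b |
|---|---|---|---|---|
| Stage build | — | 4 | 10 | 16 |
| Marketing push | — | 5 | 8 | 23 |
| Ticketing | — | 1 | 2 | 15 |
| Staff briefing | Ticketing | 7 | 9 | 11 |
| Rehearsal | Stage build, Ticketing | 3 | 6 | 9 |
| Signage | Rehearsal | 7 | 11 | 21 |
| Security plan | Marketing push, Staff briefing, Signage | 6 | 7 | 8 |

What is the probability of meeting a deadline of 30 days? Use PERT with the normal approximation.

0.062

te_Stage build = (4 + 4·10 + 16)/6 = 60/6 = 10; σ²_Stage build = ((16−4)/6)² = 4.000
te_Marketing push = (5 + 4·8 + 23)/6 = 60/6 = 10; σ²_Marketing push = ((23−5)/6)² = 9.000
te_Ticketing = (1 + 4·2 + 15)/6 = 24/6 = 4; σ²_Ticketing = ((15−1)/6)² = 5.444
te_Staff briefing = (7 + 4·9 + 11)/6 = 54/6 = 9; σ²_Staff briefing = ((11−7)/6)² = 0.444
te_Rehearsal = (3 + 4·6 + 9)/6 = 36/6 = 6; σ²_Rehearsal = ((9−3)/6)² = 1.000
te_Signage = (7 + 4·11 + 21)/6 = 72/6 = 12; σ²_Signage = ((21−7)/6)² = 5.444
te_Security plan = (6 + 4·7 + 8)/6 = 42/6 = 7; σ²_Security plan = ((8−6)/6)² = 0.111

Forward pass:
ES_Stage build = 0; EF_Stage build = 10
ES_Marketing push = 0; EF_Marketing push = 10
ES_Ticketing = 0; EF_Ticketing = 4
ES_Staff briefing = 4; EF_Staff briefing = 4+9 = 13
ES_Rehearsal = max(EF_Stage build=10, EF_Ticketing=4) = 10; EF_Rehearsal = 10+6 = 16
ES_Signage = 16; EF_Signage = 16+12 = 28
ES_Security plan = max(EF_Marketing push=10, EF_Staff briefing=13, EF_Signage=28) = 28; EF_Security plan = 28+7 = 35
Expected project duration μ = 35 days. Critical path: Stage build → Rehearsal → Signage → Security plan.

Variance along critical path = 4.000 + 1.000 + 5.444 + 0.111 = 10.556; σ = √10.556 = 3.249 days.
Z = (30 − 35) / 3.249 = -1.539
P(T ≤ 30) = Φ(-1.539) ≈ 0.062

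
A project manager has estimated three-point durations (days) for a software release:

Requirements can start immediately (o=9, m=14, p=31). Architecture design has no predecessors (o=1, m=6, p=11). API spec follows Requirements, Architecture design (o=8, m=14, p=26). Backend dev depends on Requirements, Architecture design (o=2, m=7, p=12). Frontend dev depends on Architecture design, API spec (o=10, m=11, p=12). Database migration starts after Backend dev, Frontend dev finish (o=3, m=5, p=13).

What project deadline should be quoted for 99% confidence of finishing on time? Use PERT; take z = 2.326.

te_Requirements = (9 + 4·14 + 31)/6 = 96/6 = 16; σ²_Requirements = ((31−9)/6)² = 13.444
te_Architecture design = (1 + 4·6 + 11)/6 = 36/6 = 6; σ²_Architecture design = ((11−1)/6)² = 2.778
te_API spec = (8 + 4·14 + 26)/6 = 90/6 = 15; σ²_API spec = ((26−8)/6)² = 9.000
te_Backend dev = (2 + 4·7 + 12)/6 = 42/6 = 7; σ²_Backend dev = ((12−2)/6)² = 2.778
te_Frontend dev = (10 + 4·11 + 12)/6 = 66/6 = 11; σ²_Frontend dev = ((12−10)/6)² = 0.111
te_Database migration = (3 + 4·5 + 13)/6 = 36/6 = 6; σ²_Database migration = ((13−3)/6)² = 2.778

Forward pass:
ES_Requirements = 0; EF_Requirements = 16
ES_Architecture design = 0; EF_Architecture design = 6
ES_API spec = max(EF_Requirements=16, EF_Architecture design=6) = 16; EF_API spec = 16+15 = 31
ES_Backend dev = max(EF_Requirements=16, EF_Architecture design=6) = 16; EF_Backend dev = 16+7 = 23
ES_Frontend dev = max(EF_Architecture design=6, EF_API spec=31) = 31; EF_Frontend dev = 31+11 = 42
ES_Database migration = max(EF_Backend dev=23, EF_Frontend dev=42) = 42; EF_Database migration = 42+6 = 48
Expected project duration μ = 48 days. Critical path: Requirements → API spec → Frontend dev → Database migration.

Variance along critical path = 13.444 + 9.000 + 0.111 + 2.778 = 25.333; σ = 5.033 days.
D = μ + z·σ = 48 + 2.326·5.033 = 59.7 days

59.7 days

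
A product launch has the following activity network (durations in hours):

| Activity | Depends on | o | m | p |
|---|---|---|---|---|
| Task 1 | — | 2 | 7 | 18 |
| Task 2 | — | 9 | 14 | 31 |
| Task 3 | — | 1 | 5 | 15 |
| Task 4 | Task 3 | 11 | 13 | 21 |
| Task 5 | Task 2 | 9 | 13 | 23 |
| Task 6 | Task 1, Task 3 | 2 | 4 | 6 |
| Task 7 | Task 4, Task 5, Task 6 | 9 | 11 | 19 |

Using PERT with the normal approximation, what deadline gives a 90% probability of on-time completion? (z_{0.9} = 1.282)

48.0 hours

te_Task 1 = (2 + 4·7 + 18)/6 = 48/6 = 8; σ²_Task 1 = ((18−2)/6)² = 7.111
te_Task 2 = (9 + 4·14 + 31)/6 = 96/6 = 16; σ²_Task 2 = ((31−9)/6)² = 13.444
te_Task 3 = (1 + 4·5 + 15)/6 = 36/6 = 6; σ²_Task 3 = ((15−1)/6)² = 5.444
te_Task 4 = (11 + 4·13 + 21)/6 = 84/6 = 14; σ²_Task 4 = ((21−11)/6)² = 2.778
te_Task 5 = (9 + 4·13 + 23)/6 = 84/6 = 14; σ²_Task 5 = ((23−9)/6)² = 5.444
te_Task 6 = (2 + 4·4 + 6)/6 = 24/6 = 4; σ²_Task 6 = ((6−2)/6)² = 0.444
te_Task 7 = (9 + 4·11 + 19)/6 = 72/6 = 12; σ²_Task 7 = ((19−9)/6)² = 2.778

Forward pass:
ES_Task 1 = 0; EF_Task 1 = 8
ES_Task 2 = 0; EF_Task 2 = 16
ES_Task 3 = 0; EF_Task 3 = 6
ES_Task 4 = 6; EF_Task 4 = 6+14 = 20
ES_Task 5 = 16; EF_Task 5 = 16+14 = 30
ES_Task 6 = max(EF_Task 1=8, EF_Task 3=6) = 8; EF_Task 6 = 8+4 = 12
ES_Task 7 = max(EF_Task 4=20, EF_Task 5=30, EF_Task 6=12) = 30; EF_Task 7 = 30+12 = 42
Expected project duration μ = 42 hours. Critical path: Task 2 → Task 5 → Task 7.

Variance along critical path = 13.444 + 5.444 + 2.778 = 21.667; σ = 4.655 hours.
D = μ + z·σ = 42 + 1.282·4.655 = 48.0 hours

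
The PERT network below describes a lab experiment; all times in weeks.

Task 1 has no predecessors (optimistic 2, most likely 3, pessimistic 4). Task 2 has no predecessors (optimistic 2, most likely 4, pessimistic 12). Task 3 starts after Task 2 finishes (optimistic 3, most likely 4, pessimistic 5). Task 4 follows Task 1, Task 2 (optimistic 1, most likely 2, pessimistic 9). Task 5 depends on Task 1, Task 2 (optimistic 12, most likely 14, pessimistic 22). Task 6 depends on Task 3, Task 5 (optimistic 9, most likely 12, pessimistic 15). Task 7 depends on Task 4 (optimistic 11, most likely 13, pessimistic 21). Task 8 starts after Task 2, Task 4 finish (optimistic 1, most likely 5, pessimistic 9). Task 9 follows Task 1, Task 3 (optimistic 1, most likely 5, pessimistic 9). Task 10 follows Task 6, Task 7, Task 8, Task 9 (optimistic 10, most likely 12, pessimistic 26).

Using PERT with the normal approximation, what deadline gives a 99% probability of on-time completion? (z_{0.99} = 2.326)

te_Task 1 = (2 + 4·3 + 4)/6 = 18/6 = 3; σ²_Task 1 = ((4−2)/6)² = 0.111
te_Task 2 = (2 + 4·4 + 12)/6 = 30/6 = 5; σ²_Task 2 = ((12−2)/6)² = 2.778
te_Task 3 = (3 + 4·4 + 5)/6 = 24/6 = 4; σ²_Task 3 = ((5−3)/6)² = 0.111
te_Task 4 = (1 + 4·2 + 9)/6 = 18/6 = 3; σ²_Task 4 = ((9−1)/6)² = 1.778
te_Task 5 = (12 + 4·14 + 22)/6 = 90/6 = 15; σ²_Task 5 = ((22−12)/6)² = 2.778
te_Task 6 = (9 + 4·12 + 15)/6 = 72/6 = 12; σ²_Task 6 = ((15−9)/6)² = 1.000
te_Task 7 = (11 + 4·13 + 21)/6 = 84/6 = 14; σ²_Task 7 = ((21−11)/6)² = 2.778
te_Task 8 = (1 + 4·5 + 9)/6 = 30/6 = 5; σ²_Task 8 = ((9−1)/6)² = 1.778
te_Task 9 = (1 + 4·5 + 9)/6 = 30/6 = 5; σ²_Task 9 = ((9−1)/6)² = 1.778
te_Task 10 = (10 + 4·12 + 26)/6 = 84/6 = 14; σ²_Task 10 = ((26−10)/6)² = 7.111

Forward pass:
ES_Task 1 = 0; EF_Task 1 = 3
ES_Task 2 = 0; EF_Task 2 = 5
ES_Task 3 = 5; EF_Task 3 = 5+4 = 9
ES_Task 4 = max(EF_Task 1=3, EF_Task 2=5) = 5; EF_Task 4 = 5+3 = 8
ES_Task 5 = max(EF_Task 1=3, EF_Task 2=5) = 5; EF_Task 5 = 5+15 = 20
ES_Task 6 = max(EF_Task 3=9, EF_Task 5=20) = 20; EF_Task 6 = 20+12 = 32
ES_Task 7 = 8; EF_Task 7 = 8+14 = 22
ES_Task 8 = max(EF_Task 2=5, EF_Task 4=8) = 8; EF_Task 8 = 8+5 = 13
ES_Task 9 = max(EF_Task 1=3, EF_Task 3=9) = 9; EF_Task 9 = 9+5 = 14
ES_Task 10 = max(EF_Task 6=32, EF_Task 7=22, EF_Task 8=13, EF_Task 9=14) = 32; EF_Task 10 = 32+14 = 46
Expected project duration μ = 46 weeks. Critical path: Task 2 → Task 5 → Task 6 → Task 10.

Variance along critical path = 2.778 + 2.778 + 1.000 + 7.111 = 13.667; σ = 3.697 weeks.
D = μ + z·σ = 46 + 2.326·3.697 = 54.6 weeks

54.6 weeks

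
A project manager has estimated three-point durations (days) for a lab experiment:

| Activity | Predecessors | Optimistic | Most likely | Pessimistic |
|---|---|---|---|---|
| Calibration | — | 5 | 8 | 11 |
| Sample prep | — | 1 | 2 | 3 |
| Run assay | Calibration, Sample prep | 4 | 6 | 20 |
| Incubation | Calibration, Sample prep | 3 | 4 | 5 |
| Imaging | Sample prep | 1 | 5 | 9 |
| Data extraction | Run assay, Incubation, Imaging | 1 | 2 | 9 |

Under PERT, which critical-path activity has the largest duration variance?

Run assay

te_Calibration = (5 + 4·8 + 11)/6 = 48/6 = 8; σ²_Calibration = ((11−5)/6)² = 1.000
te_Sample prep = (1 + 4·2 + 3)/6 = 12/6 = 2; σ²_Sample prep = ((3−1)/6)² = 0.111
te_Run assay = (4 + 4·6 + 20)/6 = 48/6 = 8; σ²_Run assay = ((20−4)/6)² = 7.111
te_Incubation = (3 + 4·4 + 5)/6 = 24/6 = 4; σ²_Incubation = ((5−3)/6)² = 0.111
te_Imaging = (1 + 4·5 + 9)/6 = 30/6 = 5; σ²_Imaging = ((9−1)/6)² = 1.778
te_Data extraction = (1 + 4·2 + 9)/6 = 18/6 = 3; σ²_Data extraction = ((9−1)/6)² = 1.778

Forward pass:
ES_Calibration = 0; EF_Calibration = 8
ES_Sample prep = 0; EF_Sample prep = 2
ES_Run assay = max(EF_Calibration=8, EF_Sample prep=2) = 8; EF_Run assay = 8+8 = 16
ES_Incubation = max(EF_Calibration=8, EF_Sample prep=2) = 8; EF_Incubation = 8+4 = 12
ES_Imaging = 2; EF_Imaging = 2+5 = 7
ES_Data extraction = max(EF_Run assay=16, EF_Incubation=12, EF_Imaging=7) = 16; EF_Data extraction = 16+3 = 19
Expected project duration μ = 19 days. Critical path: Calibration → Run assay → Data extraction.

Variances on critical path: σ²_Calibration=1.000, σ²_Run assay=7.111, σ²_Data extraction=1.778.
Largest is σ²_Run assay = 7.111.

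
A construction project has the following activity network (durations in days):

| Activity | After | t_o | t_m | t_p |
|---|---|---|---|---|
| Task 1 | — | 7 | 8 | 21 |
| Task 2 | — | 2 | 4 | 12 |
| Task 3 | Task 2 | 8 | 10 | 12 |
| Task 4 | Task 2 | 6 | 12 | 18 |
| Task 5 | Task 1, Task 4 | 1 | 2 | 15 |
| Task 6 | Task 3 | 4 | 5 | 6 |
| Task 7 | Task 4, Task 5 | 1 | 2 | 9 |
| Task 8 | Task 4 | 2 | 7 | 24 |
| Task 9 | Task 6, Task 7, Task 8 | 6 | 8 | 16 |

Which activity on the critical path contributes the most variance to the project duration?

te_Task 1 = (7 + 4·8 + 21)/6 = 60/6 = 10; σ²_Task 1 = ((21−7)/6)² = 5.444
te_Task 2 = (2 + 4·4 + 12)/6 = 30/6 = 5; σ²_Task 2 = ((12−2)/6)² = 2.778
te_Task 3 = (8 + 4·10 + 12)/6 = 60/6 = 10; σ²_Task 3 = ((12−8)/6)² = 0.444
te_Task 4 = (6 + 4·12 + 18)/6 = 72/6 = 12; σ²_Task 4 = ((18−6)/6)² = 4.000
te_Task 5 = (1 + 4·2 + 15)/6 = 24/6 = 4; σ²_Task 5 = ((15−1)/6)² = 5.444
te_Task 6 = (4 + 4·5 + 6)/6 = 30/6 = 5; σ²_Task 6 = ((6−4)/6)² = 0.111
te_Task 7 = (1 + 4·2 + 9)/6 = 18/6 = 3; σ²_Task 7 = ((9−1)/6)² = 1.778
te_Task 8 = (2 + 4·7 + 24)/6 = 54/6 = 9; σ²_Task 8 = ((24−2)/6)² = 13.444
te_Task 9 = (6 + 4·8 + 16)/6 = 54/6 = 9; σ²_Task 9 = ((16−6)/6)² = 2.778

Forward pass:
ES_Task 1 = 0; EF_Task 1 = 10
ES_Task 2 = 0; EF_Task 2 = 5
ES_Task 3 = 5; EF_Task 3 = 5+10 = 15
ES_Task 4 = 5; EF_Task 4 = 5+12 = 17
ES_Task 5 = max(EF_Task 1=10, EF_Task 4=17) = 17; EF_Task 5 = 17+4 = 21
ES_Task 6 = 15; EF_Task 6 = 15+5 = 20
ES_Task 7 = max(EF_Task 4=17, EF_Task 5=21) = 21; EF_Task 7 = 21+3 = 24
ES_Task 8 = 17; EF_Task 8 = 17+9 = 26
ES_Task 9 = max(EF_Task 6=20, EF_Task 7=24, EF_Task 8=26) = 26; EF_Task 9 = 26+9 = 35
Expected project duration μ = 35 days. Critical path: Task 2 → Task 4 → Task 8 → Task 9.

Variances on critical path: σ²_Task 2=2.778, σ²_Task 4=4.000, σ²_Task 8=13.444, σ²_Task 9=2.778.
Largest is σ²_Task 8 = 13.444.

Task 8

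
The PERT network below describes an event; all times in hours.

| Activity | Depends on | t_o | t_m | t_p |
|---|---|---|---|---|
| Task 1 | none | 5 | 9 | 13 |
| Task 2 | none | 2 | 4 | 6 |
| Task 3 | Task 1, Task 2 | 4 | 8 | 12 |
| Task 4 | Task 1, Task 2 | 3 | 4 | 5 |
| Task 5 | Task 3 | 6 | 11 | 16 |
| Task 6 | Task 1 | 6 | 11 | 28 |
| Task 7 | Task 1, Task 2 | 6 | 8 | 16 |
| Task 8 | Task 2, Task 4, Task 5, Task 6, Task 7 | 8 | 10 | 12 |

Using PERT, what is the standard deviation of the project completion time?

2.60 hours

te_Task 1 = (5 + 4·9 + 13)/6 = 54/6 = 9; σ²_Task 1 = ((13−5)/6)² = 1.778
te_Task 2 = (2 + 4·4 + 6)/6 = 24/6 = 4; σ²_Task 2 = ((6−2)/6)² = 0.444
te_Task 3 = (4 + 4·8 + 12)/6 = 48/6 = 8; σ²_Task 3 = ((12−4)/6)² = 1.778
te_Task 4 = (3 + 4·4 + 5)/6 = 24/6 = 4; σ²_Task 4 = ((5−3)/6)² = 0.111
te_Task 5 = (6 + 4·11 + 16)/6 = 66/6 = 11; σ²_Task 5 = ((16−6)/6)² = 2.778
te_Task 6 = (6 + 4·11 + 28)/6 = 78/6 = 13; σ²_Task 6 = ((28−6)/6)² = 13.444
te_Task 7 = (6 + 4·8 + 16)/6 = 54/6 = 9; σ²_Task 7 = ((16−6)/6)² = 2.778
te_Task 8 = (8 + 4·10 + 12)/6 = 60/6 = 10; σ²_Task 8 = ((12−8)/6)² = 0.444

Forward pass:
ES_Task 1 = 0; EF_Task 1 = 9
ES_Task 2 = 0; EF_Task 2 = 4
ES_Task 3 = max(EF_Task 1=9, EF_Task 2=4) = 9; EF_Task 3 = 9+8 = 17
ES_Task 4 = max(EF_Task 1=9, EF_Task 2=4) = 9; EF_Task 4 = 9+4 = 13
ES_Task 5 = 17; EF_Task 5 = 17+11 = 28
ES_Task 6 = 9; EF_Task 6 = 9+13 = 22
ES_Task 7 = max(EF_Task 1=9, EF_Task 2=4) = 9; EF_Task 7 = 9+9 = 18
ES_Task 8 = max(EF_Task 2=4, EF_Task 4=13, EF_Task 5=28, EF_Task 6=22, EF_Task 7=18) = 28; EF_Task 8 = 28+10 = 38
Expected project duration μ = 38 hours. Critical path: Task 1 → Task 3 → Task 5 → Task 8.

Variance along critical path = 1.778 + 1.778 + 2.778 + 0.444 = 6.778
σ = √6.778 = 2.603 hours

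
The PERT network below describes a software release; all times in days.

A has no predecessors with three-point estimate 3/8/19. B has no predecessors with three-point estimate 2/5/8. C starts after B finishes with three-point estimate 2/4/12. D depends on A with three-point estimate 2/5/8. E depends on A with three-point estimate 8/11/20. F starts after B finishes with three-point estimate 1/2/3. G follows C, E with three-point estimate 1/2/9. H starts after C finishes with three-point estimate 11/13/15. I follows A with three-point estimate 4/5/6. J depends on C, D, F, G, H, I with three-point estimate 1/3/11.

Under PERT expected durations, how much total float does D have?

te_A = (3 + 4·8 + 19)/6 = 54/6 = 9
te_B = (2 + 4·5 + 8)/6 = 30/6 = 5
te_C = (2 + 4·4 + 12)/6 = 30/6 = 5
te_D = (2 + 4·5 + 8)/6 = 30/6 = 5
te_E = (8 + 4·11 + 20)/6 = 72/6 = 12
te_F = (1 + 4·2 + 3)/6 = 12/6 = 2
te_G = (1 + 4·2 + 9)/6 = 18/6 = 3
te_H = (11 + 4·13 + 15)/6 = 78/6 = 13
te_I = (4 + 4·5 + 6)/6 = 30/6 = 5
te_J = (1 + 4·3 + 11)/6 = 24/6 = 4

Forward pass:
ES_A = 0; EF_A = 9
ES_B = 0; EF_B = 5
ES_C = 5; EF_C = 5+5 = 10
ES_D = 9; EF_D = 9+5 = 14
ES_E = 9; EF_E = 9+12 = 21
ES_F = 5; EF_F = 5+2 = 7
ES_G = max(EF_C=10, EF_E=21) = 21; EF_G = 21+3 = 24
ES_H = 10; EF_H = 10+13 = 23
ES_I = 9; EF_I = 9+5 = 14
ES_J = max(EF_C=10, EF_D=14, EF_F=7, EF_G=24, EF_H=23, EF_I=14) = 24; EF_J = 24+4 = 28
Expected project duration μ = 28 days. Critical path: A → E → G → J.

Backward pass:
LF_J = 28; LS_J = 28−4 = 24
LF_I = LS_J = 24; LS_I = 24−5 = 19
LF_H = LS_J = 24; LS_H = 24−13 = 11
LF_G = LS_J = 24; LS_G = 24−3 = 21
LF_F = LS_J = 24; LS_F = 24−2 = 22
LF_E = LS_G = 21; LS_E = 21−12 = 9
LF_D = LS_J = 24; LS_D = 24−5 = 19
LF_C = min(LS_G=21, LS_H=11, LS_J=24) = 11; LS_C = 11−5 = 6
LF_B = min(LS_C=6, LS_F=22) = 6; LS_B = 6−5 = 1
LF_A = min(LS_D=19, LS_E=9, LS_I=19) = 9; LS_A = 9−9 = 0
Slack_D = LS_D − ES_D = 19 − 9 = 10

10 days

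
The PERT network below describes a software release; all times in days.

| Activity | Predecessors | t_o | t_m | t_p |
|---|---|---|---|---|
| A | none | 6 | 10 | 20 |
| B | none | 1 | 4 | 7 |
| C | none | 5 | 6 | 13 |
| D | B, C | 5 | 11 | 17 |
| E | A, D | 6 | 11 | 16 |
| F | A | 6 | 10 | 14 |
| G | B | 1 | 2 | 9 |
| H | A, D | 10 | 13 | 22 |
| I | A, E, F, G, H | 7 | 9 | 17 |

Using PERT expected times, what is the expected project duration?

te_A = (6 + 4·10 + 20)/6 = 66/6 = 11
te_B = (1 + 4·4 + 7)/6 = 24/6 = 4
te_C = (5 + 4·6 + 13)/6 = 42/6 = 7
te_D = (5 + 4·11 + 17)/6 = 66/6 = 11
te_E = (6 + 4·11 + 16)/6 = 66/6 = 11
te_F = (6 + 4·10 + 14)/6 = 60/6 = 10
te_G = (1 + 4·2 + 9)/6 = 18/6 = 3
te_H = (10 + 4·13 + 22)/6 = 84/6 = 14
te_I = (7 + 4·9 + 17)/6 = 60/6 = 10

Forward pass:
ES_A = 0; EF_A = 11
ES_B = 0; EF_B = 4
ES_C = 0; EF_C = 7
ES_D = max(EF_B=4, EF_C=7) = 7; EF_D = 7+11 = 18
ES_E = max(EF_A=11, EF_D=18) = 18; EF_E = 18+11 = 29
ES_F = 11; EF_F = 11+10 = 21
ES_G = 4; EF_G = 4+3 = 7
ES_H = max(EF_A=11, EF_D=18) = 18; EF_H = 18+14 = 32
ES_I = max(EF_A=11, EF_E=29, EF_F=21, EF_G=7, EF_H=32) = 32; EF_I = 32+10 = 42
Expected project duration μ = 42 days. Critical path: C → D → H → I.

42 days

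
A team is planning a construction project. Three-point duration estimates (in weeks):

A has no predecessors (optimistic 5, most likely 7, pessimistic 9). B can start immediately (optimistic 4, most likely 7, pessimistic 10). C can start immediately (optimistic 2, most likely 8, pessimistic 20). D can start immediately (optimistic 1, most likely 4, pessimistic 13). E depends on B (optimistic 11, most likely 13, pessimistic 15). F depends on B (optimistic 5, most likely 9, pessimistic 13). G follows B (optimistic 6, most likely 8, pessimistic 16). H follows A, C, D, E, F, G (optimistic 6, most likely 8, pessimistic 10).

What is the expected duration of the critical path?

te_A = (5 + 4·7 + 9)/6 = 42/6 = 7
te_B = (4 + 4·7 + 10)/6 = 42/6 = 7
te_C = (2 + 4·8 + 20)/6 = 54/6 = 9
te_D = (1 + 4·4 + 13)/6 = 30/6 = 5
te_E = (11 + 4·13 + 15)/6 = 78/6 = 13
te_F = (5 + 4·9 + 13)/6 = 54/6 = 9
te_G = (6 + 4·8 + 16)/6 = 54/6 = 9
te_H = (6 + 4·8 + 10)/6 = 48/6 = 8

Forward pass:
ES_A = 0; EF_A = 7
ES_B = 0; EF_B = 7
ES_C = 0; EF_C = 9
ES_D = 0; EF_D = 5
ES_E = 7; EF_E = 7+13 = 20
ES_F = 7; EF_F = 7+9 = 16
ES_G = 7; EF_G = 7+9 = 16
ES_H = max(EF_A=7, EF_C=9, EF_D=5, EF_E=20, EF_F=16, EF_G=16) = 20; EF_H = 20+8 = 28
Expected project duration μ = 28 weeks. Critical path: B → E → H.

28 weeks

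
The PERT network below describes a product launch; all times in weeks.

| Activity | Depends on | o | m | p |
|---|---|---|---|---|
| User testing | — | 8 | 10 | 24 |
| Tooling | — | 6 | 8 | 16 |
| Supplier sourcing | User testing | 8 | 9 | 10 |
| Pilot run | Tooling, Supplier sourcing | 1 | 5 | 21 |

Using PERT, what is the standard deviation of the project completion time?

te_User testing = (8 + 4·10 + 24)/6 = 72/6 = 12; σ²_User testing = ((24−8)/6)² = 7.111
te_Tooling = (6 + 4·8 + 16)/6 = 54/6 = 9; σ²_Tooling = ((16−6)/6)² = 2.778
te_Supplier sourcing = (8 + 4·9 + 10)/6 = 54/6 = 9; σ²_Supplier sourcing = ((10−8)/6)² = 0.111
te_Pilot run = (1 + 4·5 + 21)/6 = 42/6 = 7; σ²_Pilot run = ((21−1)/6)² = 11.111

Forward pass:
ES_User testing = 0; EF_User testing = 12
ES_Tooling = 0; EF_Tooling = 9
ES_Supplier sourcing = 12; EF_Supplier sourcing = 12+9 = 21
ES_Pilot run = max(EF_Tooling=9, EF_Supplier sourcing=21) = 21; EF_Pilot run = 21+7 = 28
Expected project duration μ = 28 weeks. Critical path: User testing → Supplier sourcing → Pilot run.

Variance along critical path = 7.111 + 0.111 + 11.111 = 18.333
σ = √18.333 = 4.282 weeks

4.28 weeks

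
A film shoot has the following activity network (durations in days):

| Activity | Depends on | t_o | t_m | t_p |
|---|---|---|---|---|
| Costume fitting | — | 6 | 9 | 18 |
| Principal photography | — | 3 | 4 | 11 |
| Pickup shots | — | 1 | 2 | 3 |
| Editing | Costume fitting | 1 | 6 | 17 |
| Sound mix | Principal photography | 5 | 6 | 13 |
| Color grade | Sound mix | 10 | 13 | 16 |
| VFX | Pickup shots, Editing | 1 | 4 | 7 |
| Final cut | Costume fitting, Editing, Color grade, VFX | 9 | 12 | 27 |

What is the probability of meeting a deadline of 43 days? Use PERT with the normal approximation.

0.861

te_Costume fitting = (6 + 4·9 + 18)/6 = 60/6 = 10; σ²_Costume fitting = ((18−6)/6)² = 4.000
te_Principal photography = (3 + 4·4 + 11)/6 = 30/6 = 5; σ²_Principal photography = ((11−3)/6)² = 1.778
te_Pickup shots = (1 + 4·2 + 3)/6 = 12/6 = 2; σ²_Pickup shots = ((3−1)/6)² = 0.111
te_Editing = (1 + 4·6 + 17)/6 = 42/6 = 7; σ²_Editing = ((17−1)/6)² = 7.111
te_Sound mix = (5 + 4·6 + 13)/6 = 42/6 = 7; σ²_Sound mix = ((13−5)/6)² = 1.778
te_Color grade = (10 + 4·13 + 16)/6 = 78/6 = 13; σ²_Color grade = ((16−10)/6)² = 1.000
te_VFX = (1 + 4·4 + 7)/6 = 24/6 = 4; σ²_VFX = ((7−1)/6)² = 1.000
te_Final cut = (9 + 4·12 + 27)/6 = 84/6 = 14; σ²_Final cut = ((27−9)/6)² = 9.000

Forward pass:
ES_Costume fitting = 0; EF_Costume fitting = 10
ES_Principal photography = 0; EF_Principal photography = 5
ES_Pickup shots = 0; EF_Pickup shots = 2
ES_Editing = 10; EF_Editing = 10+7 = 17
ES_Sound mix = 5; EF_Sound mix = 5+7 = 12
ES_Color grade = 12; EF_Color grade = 12+13 = 25
ES_VFX = max(EF_Pickup shots=2, EF_Editing=17) = 17; EF_VFX = 17+4 = 21
ES_Final cut = max(EF_Costume fitting=10, EF_Editing=17, EF_Color grade=25, EF_VFX=21) = 25; EF_Final cut = 25+14 = 39
Expected project duration μ = 39 days. Critical path: Principal photography → Sound mix → Color grade → Final cut.

Variance along critical path = 1.778 + 1.778 + 1.000 + 9.000 = 13.556; σ = √13.556 = 3.682 days.
Z = (43 − 39) / 3.682 = 1.086
P(T ≤ 43) = Φ(1.086) ≈ 0.861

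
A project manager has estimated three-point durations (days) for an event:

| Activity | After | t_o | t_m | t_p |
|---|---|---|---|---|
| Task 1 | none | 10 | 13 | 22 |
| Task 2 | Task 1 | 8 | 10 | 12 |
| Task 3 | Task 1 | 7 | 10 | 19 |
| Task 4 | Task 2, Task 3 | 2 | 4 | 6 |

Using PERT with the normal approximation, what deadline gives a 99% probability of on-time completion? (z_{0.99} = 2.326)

te_Task 1 = (10 + 4·13 + 22)/6 = 84/6 = 14; σ²_Task 1 = ((22−10)/6)² = 4.000
te_Task 2 = (8 + 4·10 + 12)/6 = 60/6 = 10; σ²_Task 2 = ((12−8)/6)² = 0.444
te_Task 3 = (7 + 4·10 + 19)/6 = 66/6 = 11; σ²_Task 3 = ((19−7)/6)² = 4.000
te_Task 4 = (2 + 4·4 + 6)/6 = 24/6 = 4; σ²_Task 4 = ((6−2)/6)² = 0.444

Forward pass:
ES_Task 1 = 0; EF_Task 1 = 14
ES_Task 2 = 14; EF_Task 2 = 14+10 = 24
ES_Task 3 = 14; EF_Task 3 = 14+11 = 25
ES_Task 4 = max(EF_Task 2=24, EF_Task 3=25) = 25; EF_Task 4 = 25+4 = 29
Expected project duration μ = 29 days. Critical path: Task 1 → Task 3 → Task 4.

Variance along critical path = 4.000 + 4.000 + 0.444 = 8.444; σ = 2.906 days.
D = μ + z·σ = 29 + 2.326·2.906 = 35.8 days

35.8 days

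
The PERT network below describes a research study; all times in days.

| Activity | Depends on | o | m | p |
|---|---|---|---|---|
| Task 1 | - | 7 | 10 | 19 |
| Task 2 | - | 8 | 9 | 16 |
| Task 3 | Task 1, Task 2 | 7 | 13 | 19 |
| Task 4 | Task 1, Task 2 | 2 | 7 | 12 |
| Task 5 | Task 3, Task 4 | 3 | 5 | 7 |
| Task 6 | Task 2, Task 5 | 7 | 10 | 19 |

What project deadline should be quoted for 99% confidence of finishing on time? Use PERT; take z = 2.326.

te_Task 1 = (7 + 4·10 + 19)/6 = 66/6 = 11; σ²_Task 1 = ((19−7)/6)² = 4.000
te_Task 2 = (8 + 4·9 + 16)/6 = 60/6 = 10; σ²_Task 2 = ((16−8)/6)² = 1.778
te_Task 3 = (7 + 4·13 + 19)/6 = 78/6 = 13; σ²_Task 3 = ((19−7)/6)² = 4.000
te_Task 4 = (2 + 4·7 + 12)/6 = 42/6 = 7; σ²_Task 4 = ((12−2)/6)² = 2.778
te_Task 5 = (3 + 4·5 + 7)/6 = 30/6 = 5; σ²_Task 5 = ((7−3)/6)² = 0.444
te_Task 6 = (7 + 4·10 + 19)/6 = 66/6 = 11; σ²_Task 6 = ((19−7)/6)² = 4.000

Forward pass:
ES_Task 1 = 0; EF_Task 1 = 11
ES_Task 2 = 0; EF_Task 2 = 10
ES_Task 3 = max(EF_Task 1=11, EF_Task 2=10) = 11; EF_Task 3 = 11+13 = 24
ES_Task 4 = max(EF_Task 1=11, EF_Task 2=10) = 11; EF_Task 4 = 11+7 = 18
ES_Task 5 = max(EF_Task 3=24, EF_Task 4=18) = 24; EF_Task 5 = 24+5 = 29
ES_Task 6 = max(EF_Task 2=10, EF_Task 5=29) = 29; EF_Task 6 = 29+11 = 40
Expected project duration μ = 40 days. Critical path: Task 1 → Task 3 → Task 5 → Task 6.

Variance along critical path = 4.000 + 4.000 + 0.444 + 4.000 = 12.444; σ = 3.528 days.
D = μ + z·σ = 40 + 2.326·3.528 = 48.2 days

48.2 days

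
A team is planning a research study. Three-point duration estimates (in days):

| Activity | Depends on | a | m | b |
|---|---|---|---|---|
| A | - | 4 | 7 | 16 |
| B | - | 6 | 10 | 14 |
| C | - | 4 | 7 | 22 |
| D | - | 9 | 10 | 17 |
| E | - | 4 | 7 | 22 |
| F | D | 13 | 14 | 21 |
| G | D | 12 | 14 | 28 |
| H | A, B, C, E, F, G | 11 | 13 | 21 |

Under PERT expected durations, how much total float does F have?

1 days

te_A = (4 + 4·7 + 16)/6 = 48/6 = 8
te_B = (6 + 4·10 + 14)/6 = 60/6 = 10
te_C = (4 + 4·7 + 22)/6 = 54/6 = 9
te_D = (9 + 4·10 + 17)/6 = 66/6 = 11
te_E = (4 + 4·7 + 22)/6 = 54/6 = 9
te_F = (13 + 4·14 + 21)/6 = 90/6 = 15
te_G = (12 + 4·14 + 28)/6 = 96/6 = 16
te_H = (11 + 4·13 + 21)/6 = 84/6 = 14

Forward pass:
ES_A = 0; EF_A = 8
ES_B = 0; EF_B = 10
ES_C = 0; EF_C = 9
ES_D = 0; EF_D = 11
ES_E = 0; EF_E = 9
ES_F = 11; EF_F = 11+15 = 26
ES_G = 11; EF_G = 11+16 = 27
ES_H = max(EF_A=8, EF_B=10, EF_C=9, EF_E=9, EF_F=26, EF_G=27) = 27; EF_H = 27+14 = 41
Expected project duration μ = 41 days. Critical path: D → G → H.

Backward pass:
LF_H = 41; LS_H = 41−14 = 27
LF_G = LS_H = 27; LS_G = 27−16 = 11
LF_F = LS_H = 27; LS_F = 27−15 = 12
LF_E = LS_H = 27; LS_E = 27−9 = 18
LF_D = min(LS_F=12, LS_G=11) = 11; LS_D = 11−11 = 0
LF_C = LS_H = 27; LS_C = 27−9 = 18
LF_B = LS_H = 27; LS_B = 27−10 = 17
LF_A = LS_H = 27; LS_A = 27−8 = 19
Slack_F = LS_F − ES_F = 12 − 11 = 1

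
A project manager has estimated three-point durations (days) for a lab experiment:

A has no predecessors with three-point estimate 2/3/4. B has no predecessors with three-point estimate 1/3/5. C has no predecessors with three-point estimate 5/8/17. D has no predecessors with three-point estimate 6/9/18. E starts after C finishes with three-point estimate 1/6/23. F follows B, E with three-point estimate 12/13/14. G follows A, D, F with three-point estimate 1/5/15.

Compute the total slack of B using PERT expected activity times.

14 days

te_A = (2 + 4·3 + 4)/6 = 18/6 = 3
te_B = (1 + 4·3 + 5)/6 = 18/6 = 3
te_C = (5 + 4·8 + 17)/6 = 54/6 = 9
te_D = (6 + 4·9 + 18)/6 = 60/6 = 10
te_E = (1 + 4·6 + 23)/6 = 48/6 = 8
te_F = (12 + 4·13 + 14)/6 = 78/6 = 13
te_G = (1 + 4·5 + 15)/6 = 36/6 = 6

Forward pass:
ES_A = 0; EF_A = 3
ES_B = 0; EF_B = 3
ES_C = 0; EF_C = 9
ES_D = 0; EF_D = 10
ES_E = 9; EF_E = 9+8 = 17
ES_F = max(EF_B=3, EF_E=17) = 17; EF_F = 17+13 = 30
ES_G = max(EF_A=3, EF_D=10, EF_F=30) = 30; EF_G = 30+6 = 36
Expected project duration μ = 36 days. Critical path: C → E → F → G.

Backward pass:
LF_G = 36; LS_G = 36−6 = 30
LF_F = LS_G = 30; LS_F = 30−13 = 17
LF_E = LS_F = 17; LS_E = 17−8 = 9
LF_D = LS_G = 30; LS_D = 30−10 = 20
LF_C = LS_E = 9; LS_C = 9−9 = 0
LF_B = LS_F = 17; LS_B = 17−3 = 14
LF_A = LS_G = 30; LS_A = 30−3 = 27
Slack_B = LS_B − ES_B = 14 − 0 = 14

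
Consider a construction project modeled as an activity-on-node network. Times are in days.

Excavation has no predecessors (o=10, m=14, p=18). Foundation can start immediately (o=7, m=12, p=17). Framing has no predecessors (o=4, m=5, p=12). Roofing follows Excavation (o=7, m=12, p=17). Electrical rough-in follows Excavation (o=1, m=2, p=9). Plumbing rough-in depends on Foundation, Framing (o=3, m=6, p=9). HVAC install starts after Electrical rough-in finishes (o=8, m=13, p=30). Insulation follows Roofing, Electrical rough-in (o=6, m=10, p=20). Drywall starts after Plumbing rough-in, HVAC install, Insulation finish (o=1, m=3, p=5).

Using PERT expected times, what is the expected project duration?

40 days

te_Excavation = (10 + 4·14 + 18)/6 = 84/6 = 14
te_Foundation = (7 + 4·12 + 17)/6 = 72/6 = 12
te_Framing = (4 + 4·5 + 12)/6 = 36/6 = 6
te_Roofing = (7 + 4·12 + 17)/6 = 72/6 = 12
te_Electrical rough-in = (1 + 4·2 + 9)/6 = 18/6 = 3
te_Plumbing rough-in = (3 + 4·6 + 9)/6 = 36/6 = 6
te_HVAC install = (8 + 4·13 + 30)/6 = 90/6 = 15
te_Insulation = (6 + 4·10 + 20)/6 = 66/6 = 11
te_Drywall = (1 + 4·3 + 5)/6 = 18/6 = 3

Forward pass:
ES_Excavation = 0; EF_Excavation = 14
ES_Foundation = 0; EF_Foundation = 12
ES_Framing = 0; EF_Framing = 6
ES_Roofing = 14; EF_Roofing = 14+12 = 26
ES_Electrical rough-in = 14; EF_Electrical rough-in = 14+3 = 17
ES_Plumbing rough-in = max(EF_Foundation=12, EF_Framing=6) = 12; EF_Plumbing rough-in = 12+6 = 18
ES_HVAC install = 17; EF_HVAC install = 17+15 = 32
ES_Insulation = max(EF_Roofing=26, EF_Electrical rough-in=17) = 26; EF_Insulation = 26+11 = 37
ES_Drywall = max(EF_Plumbing rough-in=18, EF_HVAC install=32, EF_Insulation=37) = 37; EF_Drywall = 37+3 = 40
Expected project duration μ = 40 days. Critical path: Excavation → Roofing → Insulation → Drywall.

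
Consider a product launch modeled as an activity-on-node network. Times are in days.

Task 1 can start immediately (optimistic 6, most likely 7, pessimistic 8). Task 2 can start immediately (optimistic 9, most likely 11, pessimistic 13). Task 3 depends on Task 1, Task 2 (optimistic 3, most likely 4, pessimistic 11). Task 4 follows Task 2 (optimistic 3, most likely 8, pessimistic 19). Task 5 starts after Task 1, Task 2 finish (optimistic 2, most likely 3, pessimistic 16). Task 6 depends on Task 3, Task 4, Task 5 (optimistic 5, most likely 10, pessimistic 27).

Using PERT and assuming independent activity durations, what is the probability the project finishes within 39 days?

0.937

te_Task 1 = (6 + 4·7 + 8)/6 = 42/6 = 7; σ²_Task 1 = ((8−6)/6)² = 0.111
te_Task 2 = (9 + 4·11 + 13)/6 = 66/6 = 11; σ²_Task 2 = ((13−9)/6)² = 0.444
te_Task 3 = (3 + 4·4 + 11)/6 = 30/6 = 5; σ²_Task 3 = ((11−3)/6)² = 1.778
te_Task 4 = (3 + 4·8 + 19)/6 = 54/6 = 9; σ²_Task 4 = ((19−3)/6)² = 7.111
te_Task 5 = (2 + 4·3 + 16)/6 = 30/6 = 5; σ²_Task 5 = ((16−2)/6)² = 5.444
te_Task 6 = (5 + 4·10 + 27)/6 = 72/6 = 12; σ²_Task 6 = ((27−5)/6)² = 13.444

Forward pass:
ES_Task 1 = 0; EF_Task 1 = 7
ES_Task 2 = 0; EF_Task 2 = 11
ES_Task 3 = max(EF_Task 1=7, EF_Task 2=11) = 11; EF_Task 3 = 11+5 = 16
ES_Task 4 = 11; EF_Task 4 = 11+9 = 20
ES_Task 5 = max(EF_Task 1=7, EF_Task 2=11) = 11; EF_Task 5 = 11+5 = 16
ES_Task 6 = max(EF_Task 3=16, EF_Task 4=20, EF_Task 5=16) = 20; EF_Task 6 = 20+12 = 32
Expected project duration μ = 32 days. Critical path: Task 2 → Task 4 → Task 6.

Variance along critical path = 0.444 + 7.111 + 13.444 = 21.000; σ = √21.000 = 4.583 days.
Z = (39 − 32) / 4.583 = 1.528
P(T ≤ 39) = Φ(1.528) ≈ 0.937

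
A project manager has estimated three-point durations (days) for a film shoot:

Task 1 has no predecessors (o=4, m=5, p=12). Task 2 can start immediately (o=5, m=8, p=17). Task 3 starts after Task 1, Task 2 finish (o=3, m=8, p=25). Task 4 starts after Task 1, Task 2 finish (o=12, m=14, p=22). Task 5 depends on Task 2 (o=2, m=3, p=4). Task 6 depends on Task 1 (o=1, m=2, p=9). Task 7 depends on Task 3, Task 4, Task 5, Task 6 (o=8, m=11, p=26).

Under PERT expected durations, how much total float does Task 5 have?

12 days

te_Task 1 = (4 + 4·5 + 12)/6 = 36/6 = 6
te_Task 2 = (5 + 4·8 + 17)/6 = 54/6 = 9
te_Task 3 = (3 + 4·8 + 25)/6 = 60/6 = 10
te_Task 4 = (12 + 4·14 + 22)/6 = 90/6 = 15
te_Task 5 = (2 + 4·3 + 4)/6 = 18/6 = 3
te_Task 6 = (1 + 4·2 + 9)/6 = 18/6 = 3
te_Task 7 = (8 + 4·11 + 26)/6 = 78/6 = 13

Forward pass:
ES_Task 1 = 0; EF_Task 1 = 6
ES_Task 2 = 0; EF_Task 2 = 9
ES_Task 3 = max(EF_Task 1=6, EF_Task 2=9) = 9; EF_Task 3 = 9+10 = 19
ES_Task 4 = max(EF_Task 1=6, EF_Task 2=9) = 9; EF_Task 4 = 9+15 = 24
ES_Task 5 = 9; EF_Task 5 = 9+3 = 12
ES_Task 6 = 6; EF_Task 6 = 6+3 = 9
ES_Task 7 = max(EF_Task 3=19, EF_Task 4=24, EF_Task 5=12, EF_Task 6=9) = 24; EF_Task 7 = 24+13 = 37
Expected project duration μ = 37 days. Critical path: Task 2 → Task 4 → Task 7.

Backward pass:
LF_Task 7 = 37; LS_Task 7 = 37−13 = 24
LF_Task 6 = LS_Task 7 = 24; LS_Task 6 = 24−3 = 21
LF_Task 5 = LS_Task 7 = 24; LS_Task 5 = 24−3 = 21
LF_Task 4 = LS_Task 7 = 24; LS_Task 4 = 24−15 = 9
LF_Task 3 = LS_Task 7 = 24; LS_Task 3 = 24−10 = 14
LF_Task 2 = min(LS_Task 3=14, LS_Task 4=9, LS_Task 5=21) = 9; LS_Task 2 = 9−9 = 0
LF_Task 1 = min(LS_Task 3=14, LS_Task 4=9, LS_Task 6=21) = 9; LS_Task 1 = 9−6 = 3
Slack_Task 5 = LS_Task 5 − ES_Task 5 = 21 − 9 = 12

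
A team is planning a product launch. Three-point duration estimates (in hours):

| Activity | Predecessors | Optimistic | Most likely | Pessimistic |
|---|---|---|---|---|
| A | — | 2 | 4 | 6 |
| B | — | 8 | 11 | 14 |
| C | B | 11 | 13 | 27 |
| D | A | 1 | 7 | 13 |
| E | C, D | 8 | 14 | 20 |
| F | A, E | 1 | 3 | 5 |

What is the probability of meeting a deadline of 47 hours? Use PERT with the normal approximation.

te_A = (2 + 4·4 + 6)/6 = 24/6 = 4; σ²_A = ((6−2)/6)² = 0.444
te_B = (8 + 4·11 + 14)/6 = 66/6 = 11; σ²_B = ((14−8)/6)² = 1.000
te_C = (11 + 4·13 + 27)/6 = 90/6 = 15; σ²_C = ((27−11)/6)² = 7.111
te_D = (1 + 4·7 + 13)/6 = 42/6 = 7; σ²_D = ((13−1)/6)² = 4.000
te_E = (8 + 4·14 + 20)/6 = 84/6 = 14; σ²_E = ((20−8)/6)² = 4.000
te_F = (1 + 4·3 + 5)/6 = 18/6 = 3; σ²_F = ((5−1)/6)² = 0.444

Forward pass:
ES_A = 0; EF_A = 4
ES_B = 0; EF_B = 11
ES_C = 11; EF_C = 11+15 = 26
ES_D = 4; EF_D = 4+7 = 11
ES_E = max(EF_C=26, EF_D=11) = 26; EF_E = 26+14 = 40
ES_F = max(EF_A=4, EF_E=40) = 40; EF_F = 40+3 = 43
Expected project duration μ = 43 hours. Critical path: B → C → E → F.

Variance along critical path = 1.000 + 7.111 + 4.000 + 0.444 = 12.556; σ = √12.556 = 3.543 hours.
Z = (47 − 43) / 3.543 = 1.129
P(T ≤ 47) = Φ(1.129) ≈ 0.871

0.871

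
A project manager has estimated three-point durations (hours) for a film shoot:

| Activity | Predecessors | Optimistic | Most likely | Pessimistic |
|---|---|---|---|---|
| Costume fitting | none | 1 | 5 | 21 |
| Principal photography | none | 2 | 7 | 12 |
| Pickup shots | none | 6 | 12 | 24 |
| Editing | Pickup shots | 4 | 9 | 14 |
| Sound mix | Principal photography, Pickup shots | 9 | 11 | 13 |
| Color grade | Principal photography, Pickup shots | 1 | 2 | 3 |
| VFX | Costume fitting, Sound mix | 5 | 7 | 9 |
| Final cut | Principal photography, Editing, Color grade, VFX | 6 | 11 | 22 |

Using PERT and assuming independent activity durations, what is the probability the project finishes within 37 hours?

0.073

te_Costume fitting = (1 + 4·5 + 21)/6 = 42/6 = 7; σ²_Costume fitting = ((21−1)/6)² = 11.111
te_Principal photography = (2 + 4·7 + 12)/6 = 42/6 = 7; σ²_Principal photography = ((12−2)/6)² = 2.778
te_Pickup shots = (6 + 4·12 + 24)/6 = 78/6 = 13; σ²_Pickup shots = ((24−6)/6)² = 9.000
te_Editing = (4 + 4·9 + 14)/6 = 54/6 = 9; σ²_Editing = ((14−4)/6)² = 2.778
te_Sound mix = (9 + 4·11 + 13)/6 = 66/6 = 11; σ²_Sound mix = ((13−9)/6)² = 0.444
te_Color grade = (1 + 4·2 + 3)/6 = 12/6 = 2; σ²_Color grade = ((3−1)/6)² = 0.111
te_VFX = (5 + 4·7 + 9)/6 = 42/6 = 7; σ²_VFX = ((9−5)/6)² = 0.444
te_Final cut = (6 + 4·11 + 22)/6 = 72/6 = 12; σ²_Final cut = ((22−6)/6)² = 7.111

Forward pass:
ES_Costume fitting = 0; EF_Costume fitting = 7
ES_Principal photography = 0; EF_Principal photography = 7
ES_Pickup shots = 0; EF_Pickup shots = 13
ES_Editing = 13; EF_Editing = 13+9 = 22
ES_Sound mix = max(EF_Principal photography=7, EF_Pickup shots=13) = 13; EF_Sound mix = 13+11 = 24
ES_Color grade = max(EF_Principal photography=7, EF_Pickup shots=13) = 13; EF_Color grade = 13+2 = 15
ES_VFX = max(EF_Costume fitting=7, EF_Sound mix=24) = 24; EF_VFX = 24+7 = 31
ES_Final cut = max(EF_Principal photography=7, EF_Editing=22, EF_Color grade=15, EF_VFX=31) = 31; EF_Final cut = 31+12 = 43
Expected project duration μ = 43 hours. Critical path: Pickup shots → Sound mix → VFX → Final cut.

Variance along critical path = 9.000 + 0.444 + 0.444 + 7.111 = 17.000; σ = √17.000 = 4.123 hours.
Z = (37 − 43) / 4.123 = -1.455
P(T ≤ 37) = Φ(-1.455) ≈ 0.073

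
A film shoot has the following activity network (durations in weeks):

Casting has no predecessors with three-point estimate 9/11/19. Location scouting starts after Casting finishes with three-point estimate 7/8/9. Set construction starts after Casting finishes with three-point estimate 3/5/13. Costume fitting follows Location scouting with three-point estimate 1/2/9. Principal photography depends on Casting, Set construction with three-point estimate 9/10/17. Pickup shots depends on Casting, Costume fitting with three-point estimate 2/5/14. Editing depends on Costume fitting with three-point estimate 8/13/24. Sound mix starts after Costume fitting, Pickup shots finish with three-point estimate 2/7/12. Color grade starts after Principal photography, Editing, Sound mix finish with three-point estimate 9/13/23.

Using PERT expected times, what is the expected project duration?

te_Casting = (9 + 4·11 + 19)/6 = 72/6 = 12
te_Location scouting = (7 + 4·8 + 9)/6 = 48/6 = 8
te_Set construction = (3 + 4·5 + 13)/6 = 36/6 = 6
te_Costume fitting = (1 + 4·2 + 9)/6 = 18/6 = 3
te_Principal photography = (9 + 4·10 + 17)/6 = 66/6 = 11
te_Pickup shots = (2 + 4·5 + 14)/6 = 36/6 = 6
te_Editing = (8 + 4·13 + 24)/6 = 84/6 = 14
te_Sound mix = (2 + 4·7 + 12)/6 = 42/6 = 7
te_Color grade = (9 + 4·13 + 23)/6 = 84/6 = 14

Forward pass:
ES_Casting = 0; EF_Casting = 12
ES_Location scouting = 12; EF_Location scouting = 12+8 = 20
ES_Set construction = 12; EF_Set construction = 12+6 = 18
ES_Costume fitting = 20; EF_Costume fitting = 20+3 = 23
ES_Principal photography = max(EF_Casting=12, EF_Set construction=18) = 18; EF_Principal photography = 18+11 = 29
ES_Pickup shots = max(EF_Casting=12, EF_Costume fitting=23) = 23; EF_Pickup shots = 23+6 = 29
ES_Editing = 23; EF_Editing = 23+14 = 37
ES_Sound mix = max(EF_Costume fitting=23, EF_Pickup shots=29) = 29; EF_Sound mix = 29+7 = 36
ES_Color grade = max(EF_Principal photography=29, EF_Editing=37, EF_Sound mix=36) = 37; EF_Color grade = 37+14 = 51
Expected project duration μ = 51 weeks. Critical path: Casting → Location scouting → Costume fitting → Editing → Color grade.

51 weeks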